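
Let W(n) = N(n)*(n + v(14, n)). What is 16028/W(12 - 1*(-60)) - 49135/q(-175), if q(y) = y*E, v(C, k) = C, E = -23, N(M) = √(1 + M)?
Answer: -9827/805 + 8014*√73/3139 ≈ 9.6057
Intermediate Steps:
W(n) = √(1 + n)*(14 + n) (W(n) = √(1 + n)*(n + 14) = √(1 + n)*(14 + n))
q(y) = -23*y (q(y) = y*(-23) = -23*y)
16028/W(12 - 1*(-60)) - 49135/q(-175) = 16028/((√(1 + (12 - 1*(-60)))*(14 + (12 - 1*(-60))))) - 49135/((-23*(-175))) = 16028/((√(1 + (12 + 60))*(14 + (12 + 60)))) - 49135/4025 = 16028/((√(1 + 72)*(14 + 72))) - 49135*1/4025 = 16028/((√73*86)) - 9827/805 = 16028/((86*√73)) - 9827/805 = 16028*(√73/6278) - 9827/805 = 8014*√73/3139 - 9827/805 = -9827/805 + 8014*√73/3139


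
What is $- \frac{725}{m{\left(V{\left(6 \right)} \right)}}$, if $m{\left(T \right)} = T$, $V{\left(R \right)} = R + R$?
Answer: $- \frac{725}{12} \approx -60.417$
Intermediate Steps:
$V{\left(R \right)} = 2 R$
$- \frac{725}{m{\left(V{\left(6 \right)} \right)}} = - \frac{725}{2 \cdot 6} = - \frac{725}{12}$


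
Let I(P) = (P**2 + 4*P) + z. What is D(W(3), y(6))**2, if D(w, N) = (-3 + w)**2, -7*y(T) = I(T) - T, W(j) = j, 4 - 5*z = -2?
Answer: 0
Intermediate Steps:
z = 6/5 (z = 4/5 - 1/5*(-2) = 4/5 + 2/5 = 6/5 ≈ 1.2000)
I(P) = 6/5 + P**2 + 4*P (I(P) = (P**2 + 4*P) + 6/5 = 6/5 + P**2 + 4*P)
y(T) = -6/35 - 3*T/7 - T**2/7 (y(T) = -((6/5 + T**2 + 4*T) - T)/7 = -(6/5 + T**2 + 3*T)/7 = -6/35 - 3*T/7 - T**2/7)
D(W(3), y(6))**2 = ((-3 + 3)**2)**2 = (0**2)**2 = 0**2 = 0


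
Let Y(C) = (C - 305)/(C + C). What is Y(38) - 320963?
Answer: -24393455/76 ≈ -3.2097e+5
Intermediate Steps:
Y(C) = (-305 + C)/(2*C) (Y(C) = (-305 + C)/((2*C)) = (-305 + C)*(1/(2*C)) = (-305 + C)/(2*C))
Y(38) - 320963 = (1/2)*(-305 + 38)/38 - 320963 = (1/2)*(1/38)*(-267) - 320963 = -267/76 - 320963 = -24393455/76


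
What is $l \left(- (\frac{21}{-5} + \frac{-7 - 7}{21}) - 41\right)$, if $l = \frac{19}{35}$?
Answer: $- \frac{10298}{525} \approx -19.615$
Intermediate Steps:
$l = \frac{19}{35}$ ($l = 19 \cdot \frac{1}{35} = \frac{19}{35} \approx 0.54286$)
$l \left(- (\frac{21}{-5} + \frac{-7 - 7}{21}) - 41\right) = \frac{19 \left(- (\frac{21}{-5} + \frac{-7 - 7}{21}) - 41\right)}{35} = \frac{19 \left(- (21 \left(- \frac{1}{5}\right) - \frac{2}{3}) - 41\right)}{35} = \frac{19 \left(- (- \frac{21}{5} - \frac{2}{3}) - 41\right)}{35} = \frac{19 \left(\left(-1\right) \left(- \frac{73}{15}\right) - 41\right)}{35} = \frac{19 \left(\frac{73}{15} - 41\right)}{35} = \frac{19}{35} \left(- \frac{542}{15}\right) = - \frac{10298}{525}$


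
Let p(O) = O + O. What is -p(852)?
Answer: -1704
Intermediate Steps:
p(O) = 2*O
-p(852) = -2*852 = -1*1704 = -1704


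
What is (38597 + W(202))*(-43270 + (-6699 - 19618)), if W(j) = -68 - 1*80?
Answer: -2675550563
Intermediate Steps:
W(j) = -148 (W(j) = -68 - 80 = -148)
(38597 + W(202))*(-43270 + (-6699 - 19618)) = (38597 - 148)*(-43270 + (-6699 - 19618)) = 38449*(-43270 - 26317) = 38449*(-69587) = -2675550563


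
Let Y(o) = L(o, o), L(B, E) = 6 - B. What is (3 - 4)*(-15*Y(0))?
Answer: 90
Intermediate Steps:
Y(o) = 6 - o
(3 - 4)*(-15*Y(0)) = (3 - 4)*(-15*(6 - 1*0)) = -(-15)*(6 + 0) = -(-15)*6 = -1*(-90) = 90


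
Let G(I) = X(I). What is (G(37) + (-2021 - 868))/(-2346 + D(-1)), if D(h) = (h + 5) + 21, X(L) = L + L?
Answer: 2815/2321 ≈ 1.2128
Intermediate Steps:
X(L) = 2*L
D(h) = 26 + h (D(h) = (5 + h) + 21 = 26 + h)
G(I) = 2*I
(G(37) + (-2021 - 868))/(-2346 + D(-1)) = (2*37 + (-2021 - 868))/(-2346 + (26 - 1)) = (74 - 2889)/(-2346 + 25) = -2815/(-2321) = -2815*(-1/2321) = 2815/2321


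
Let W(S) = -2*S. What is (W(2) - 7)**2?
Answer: 121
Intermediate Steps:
(W(2) - 7)**2 = (-2*2 - 7)**2 = (-4 - 7)**2 = (-11)**2 = 121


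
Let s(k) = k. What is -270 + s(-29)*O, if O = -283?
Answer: 7937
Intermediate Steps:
-270 + s(-29)*O = -270 - 29*(-283) = -270 + 8207 = 7937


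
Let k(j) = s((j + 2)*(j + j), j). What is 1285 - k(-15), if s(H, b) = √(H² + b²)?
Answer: 1285 - 15*√677 ≈ 894.71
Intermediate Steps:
k(j) = √(j² + 4*j²*(2 + j)²) (k(j) = √(((j + 2)*(j + j))² + j²) = √(((2 + j)*(2*j))² + j²) = √((2*j*(2 + j))² + j²) = √(4*j²*(2 + j)² + j²) = √(j² + 4*j²*(2 + j)²))
1285 - k(-15) = 1285 - √((-15)²*(1 + 4*(2 - 15)²)) = 1285 - √(225*(1 + 4*(-13)²)) = 1285 - √(225*(1 + 4*169)) = 1285 - √(225*(1 + 676)) = 1285 - √(225*677) = 1285 - √152325 = 1285 - 15*√677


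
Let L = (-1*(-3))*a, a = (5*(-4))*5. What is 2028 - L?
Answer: 2328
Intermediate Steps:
a = -100 (a = -20*5 = -100)
L = -300 (L = -1*(-3)*(-100) = 3*(-100) = -300)
2028 - L = 2028 - 1*(-300) = 2028 + 300 = 2328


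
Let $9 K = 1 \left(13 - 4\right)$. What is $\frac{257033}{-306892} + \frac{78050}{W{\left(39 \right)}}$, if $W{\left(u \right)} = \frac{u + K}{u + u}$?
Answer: $\frac{639834769}{4204} \approx 1.522 \cdot 10^{5}$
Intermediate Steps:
$K = 1$ ($K = \frac{1 \left(13 - 4\right)}{9} = \frac{1 \cdot 9}{9} = \frac{1}{9} \cdot 9 = 1$)
$W{\left(u \right)} = \frac{1 + u}{2 u}$ ($W{\left(u \right)} = \frac{u + 1}{u + u} = \frac{1 + u}{2 u}$)
$\frac{257033}{-306892} + \frac{78050}{W{\left(39 \right)}} = \frac{257033}{-306892} + \frac{78050}{\frac{1}{2} \cdot \frac{1}{39} \left(1 + 39\right)} = 257033 \left(- \frac{1}{306892}\right) + \frac{78050}{\frac{1}{2} \cdot \frac{1}{39} \cdot 40} = - \frac{3521}{4204} + \frac{78050}{\frac{20}{39}} = - \frac{3521}{4204} + 78050 \cdot \frac{39}{20} = - \frac{3521}{4204} + \frac{304395}{2} = \frac{639834769}{4204}$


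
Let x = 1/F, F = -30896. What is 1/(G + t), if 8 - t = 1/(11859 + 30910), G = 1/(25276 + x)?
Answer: 33399479479855/267196376302569 ≈ 0.12500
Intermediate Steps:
x = -1/30896 (x = 1/(-30896) = -1/30896 ≈ -3.2367e-5)
G = 30896/780927295 (G = 1/(25276 - 1/30896) = 1/(780927295/30896) = 30896/780927295 ≈ 3.9563e-5)
t = 342151/42769 (t = 8 - 1/(11859 + 30910) = 8 - 1/42769 = 342151/42769 ≈ 8.0000)
1/(G + t) = 1/(30896/780927295 + 342151/42769) = 1/(267196376302569/33399479479855) = 33399479479855/267196376302569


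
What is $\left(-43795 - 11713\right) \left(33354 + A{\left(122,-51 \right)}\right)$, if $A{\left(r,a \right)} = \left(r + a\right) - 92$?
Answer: $-1850248164$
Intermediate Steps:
$A{\left(r,a \right)} = -92 + a + r$ ($A{\left(r,a \right)} = \left(a + r\right) - 92 = -92 + a + r$)
$\left(-43795 - 11713\right) \left(33354 + A{\left(122,-51 \right)}\right) = \left(-43795 - 11713\right) \left(33354 - 21\right) = - 55508 \left(33354 - 21\right) = \left(-55508\right) 33333 = -1850248164$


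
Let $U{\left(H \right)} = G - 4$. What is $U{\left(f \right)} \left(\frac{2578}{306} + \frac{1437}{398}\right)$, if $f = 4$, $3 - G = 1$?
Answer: $- \frac{732883}{30447} \approx -24.071$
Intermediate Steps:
$G = 2$ ($G = 3 - 1 = 2$)
$U{\left(H \right)} = -2$ ($U{\left(H \right)} = 2 - 4 = -2$)
$U{\left(f \right)} \left(\frac{2578}{306} + \frac{1437}{398}\right) = - 2 \left(\frac{2578}{306} + \frac{1437}{398}\right) = - 2 \left(2578 \cdot \frac{1}{306} + 1437 \cdot \frac{1}{398}\right) = - 2 \left(\frac{1289}{153} + \frac{1437}{398}\right) = \left(-2\right) \frac{732883}{60894} = - \frac{732883}{30447}$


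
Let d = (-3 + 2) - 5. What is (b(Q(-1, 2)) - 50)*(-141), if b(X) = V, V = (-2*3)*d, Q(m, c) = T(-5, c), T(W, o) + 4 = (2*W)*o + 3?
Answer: 1974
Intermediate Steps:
T(W, o) = -1 + 2*W*o (T(W, o) = -4 + ((2*W)*o + 3) = -4 + (2*W*o + 3) = -4 + (3 + 2*W*o) = -1 + 2*W*o)
Q(m, c) = -1 - 10*c (Q(m, c) = -1 + 2*(-5)*c = -1 - 10*c)
d = -6 (d = -1 - 5 = -6)
V = 36 (V = -2*3*(-6) = -6*(-6) = 36)
b(X) = 36
(b(Q(-1, 2)) - 50)*(-141) = (36 - 50)*(-141) = -14*(-141) = 1974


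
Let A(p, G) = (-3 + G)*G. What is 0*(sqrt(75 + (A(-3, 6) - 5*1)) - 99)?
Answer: 0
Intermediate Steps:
A(p, G) = G*(-3 + G)
0*(sqrt(75 + (A(-3, 6) - 5*1)) - 99) = 0*(sqrt(75 + (6*(-3 + 6) - 5*1)) - 99) = 0*(sqrt(75 + (6*3 - 5)) - 99) = 0*(sqrt(75 + (18 - 5)) - 99) = 0*(sqrt(75 + 13) - 99) = 0*(sqrt(88) - 99) = 0*(2*sqrt(22) - 99) = 0*(-99 + 2*sqrt(22)) = 0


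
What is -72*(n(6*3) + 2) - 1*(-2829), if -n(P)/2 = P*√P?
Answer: 2685 + 7776*√2 ≈ 13682.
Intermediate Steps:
n(P) = -2*P^(3/2) (n(P) = -2*P*√P = -2*P^(3/2))
-72*(n(6*3) + 2) - 1*(-2829) = -72*(-2*54*√2 + 2) - 1*(-2829) = -72*(-108*√2 + 2) + 2829 = -72*(2 - 108*√2) + 2829 = (-144 + 7776*√2) + 2829 = 2685 + 7776*√2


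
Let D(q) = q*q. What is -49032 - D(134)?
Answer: -66988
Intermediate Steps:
D(q) = q**2
-49032 - D(134) = -49032 - 1*134**2 = -49032 - 1*17956 = -49032 - 17956 = -66988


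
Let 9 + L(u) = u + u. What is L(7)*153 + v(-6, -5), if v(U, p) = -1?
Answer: 764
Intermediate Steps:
L(u) = -9 + 2*u (L(u) = -9 + (u + u) = -9 + 2*u)
L(7)*153 + v(-6, -5) = (-9 + 2*7)*153 - 1 = (-9 + 14)*153 - 1 = 5*153 - 1 = 765 - 1 = 764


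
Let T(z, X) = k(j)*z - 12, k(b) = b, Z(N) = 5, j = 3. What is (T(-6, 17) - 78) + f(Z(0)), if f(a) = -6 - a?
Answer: -119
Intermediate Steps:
T(z, X) = -12 + 3*z (T(z, X) = 3*z - 12 = -12 + 3*z)
(T(-6, 17) - 78) + f(Z(0)) = ((-12 + 3*(-6)) - 78) + (-6 - 1*5) = ((-12 - 18) - 78) + (-6 - 5) = (-30 - 78) - 11 = -108 - 11 = -119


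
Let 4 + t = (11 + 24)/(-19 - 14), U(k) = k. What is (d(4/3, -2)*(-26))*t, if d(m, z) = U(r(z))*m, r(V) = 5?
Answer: 86840/99 ≈ 877.17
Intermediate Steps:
d(m, z) = 5*m
t = -167/33 (t = -4 + (11 + 24)/(-19 - 14) = -4 + 35/(-33) = -4 + 35*(-1/33) = -4 - 35/33 = -167/33 ≈ -5.0606)
(d(4/3, -2)*(-26))*t = ((5*(4/3))*(-26))*(-167/33) = ((20/3)*(-26))*(-167/33) = -520/3*(-167/33) = 86840/99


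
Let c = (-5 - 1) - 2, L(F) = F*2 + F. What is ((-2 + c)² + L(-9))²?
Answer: 5329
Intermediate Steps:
L(F) = 3*F (L(F) = 2*F + F = 3*F)
c = -8 (c = -6 - 2 = -8)
((-2 + c)² + L(-9))² = ((-2 - 8)² + 3*(-9))² = ((-10)² - 27)² = (100 - 27)² = 73² = 5329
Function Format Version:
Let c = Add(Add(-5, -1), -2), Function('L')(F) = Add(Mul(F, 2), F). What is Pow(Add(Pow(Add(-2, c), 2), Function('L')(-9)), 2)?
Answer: 5329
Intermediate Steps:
Function('L')(F) = Mul(3, F) (Function('L')(F) = Add(Mul(2, F), F) = Mul(3, F))
c = -8 (c = Add(-6, -2) = -8)
Pow(Add(Pow(Add(-2, c), 2), Function('L')(-9)), 2) = Pow(Add(Pow(Add(-2, -8), 2), Mul(3, -9)), 2) = Pow(Add(Pow(-10, 2), -27), 2) = Pow(Add(100, -27), 2) = Pow(73, 2) = 5329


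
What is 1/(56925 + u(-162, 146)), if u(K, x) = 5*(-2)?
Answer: 1/56915 ≈ 1.7570e-5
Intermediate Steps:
u(K, x) = -10
1/(56925 + u(-162, 146)) = 1/(56925 - 10) = 1/56915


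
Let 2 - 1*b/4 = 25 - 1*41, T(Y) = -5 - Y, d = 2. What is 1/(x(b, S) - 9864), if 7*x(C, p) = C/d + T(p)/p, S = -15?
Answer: -21/207038 ≈ -0.00010143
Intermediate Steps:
b = 72 (b = 8 - 4*(25 - 1*41) = 8 - 4*(25 - 41) = 8 - 4*(-16) = 8 + 64 = 72)
x(C, p) = C/14 + (-5 - p)/(7*p) (x(C, p) = (C/2 + (-5 - p)/p)/7 = C/14 + (-5 - p)/(7*p))
1/(x(b, S) - 9864) = 1/((1/14)*(-10 - 2*(-15) + 72*(-15))/(-15) - 9864) = 1/((1/14)*(-1/15)*(-10 + 30 - 1080) - 9864) = 1/((1/14)*(-1/15)*(-1060) - 9864) = 1/(106/21 - 9864) = 1/(-207038/21) = -21/207038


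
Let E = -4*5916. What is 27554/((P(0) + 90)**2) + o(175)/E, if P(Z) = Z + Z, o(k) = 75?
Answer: 54285863/15973200 ≈ 3.3986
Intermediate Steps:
E = -23664
P(Z) = 2*Z
27554/((P(0) + 90)**2) + o(175)/E = 27554/((2*0 + 90)**2) + 75/(-23664) = 27554/((0 + 90)**2) + 75*(-1/23664) = 27554/(90**2) - 25/7888 = 27554/8100 - 25/7888 = 27554*(1/8100) - 25/7888 = 13777/4050 - 25/7888 = 54285863/15973200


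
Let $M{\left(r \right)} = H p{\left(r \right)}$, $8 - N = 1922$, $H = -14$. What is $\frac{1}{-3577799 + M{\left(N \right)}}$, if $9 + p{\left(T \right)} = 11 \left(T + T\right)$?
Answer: $- \frac{1}{2988161} \approx -3.3465 \cdot 10^{-7}$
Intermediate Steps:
$p{\left(T \right)} = -9 + 22 T$ ($p{\left(T \right)} = -9 + 11 \left(T + T\right) = -9 + 11 \cdot 2 T = -9 + 22 T$)
$N = -1914$ ($N = 8 - 1922 = -1914$)
$M{\left(r \right)} = 126 - 308 r$ ($M{\left(r \right)} = - 14 \left(-9 + 22 r\right) = 126 - 308 r$)
$\frac{1}{-3577799 + M{\left(N \right)}} = \frac{1}{-3577799 + \left(126 - -589512\right)} = \frac{1}{-3577799 + \left(126 + 589512\right)} = \frac{1}{-3577799 + 589638} = \frac{1}{-2988161} = - \frac{1}{2988161}$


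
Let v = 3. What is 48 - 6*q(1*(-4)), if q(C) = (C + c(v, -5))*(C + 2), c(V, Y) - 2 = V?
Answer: 60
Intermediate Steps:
c(V, Y) = 2 + V
q(C) = (2 + C)*(5 + C) (q(C) = (C + (2 + 3))*(C + 2) = (C + 5)*(2 + C) = (5 + C)*(2 + C) = (2 + C)*(5 + C))
48 - 6*q(1*(-4)) = 48 - 6*(10 + (1*(-4))² + 7*(1*(-4))) = 48 - 6*(10 + (-4)² + 7*(-4)) = 48 - 6*(10 + 16 - 28) = 48 - 6*(-2) = 48 + 12 = 60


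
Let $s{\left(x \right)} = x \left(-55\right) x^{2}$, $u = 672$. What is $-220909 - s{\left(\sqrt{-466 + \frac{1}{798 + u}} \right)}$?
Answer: $-220909 - \frac{7535209 i \sqrt{20550570}}{61740} \approx -2.2091 \cdot 10^{5} - 5.5327 \cdot 10^{5} i$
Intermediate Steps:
$s{\left(x \right)} = - 55 x^{3}$ ($s{\left(x \right)} = - 55 x x^{2} = - 55 x^{3}$)
$-220909 - s{\left(\sqrt{-466 + \frac{1}{798 + u}} \right)} = -220909 - - 55 \left(\sqrt{-466 + \frac{1}{798 + 672}}\right)^{3} = -220909 - - 55 \left(\sqrt{-466 + \frac{1}{1470}}\right)^{3} = -220909 - - 55 \left(\sqrt{- \frac{685019}{1470}}\right)^{3} = -220909 - - 55 \left(\frac{i \sqrt{20550570}}{210}\right)^{3} = -220909 - - 55 \left(- \frac{685019 i \sqrt{20550570}}{308700}\right) = -220909 - \frac{7535209 i \sqrt{20550570}}{61740}$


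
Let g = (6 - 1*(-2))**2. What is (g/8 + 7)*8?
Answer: 120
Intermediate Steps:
g = 64 (g = (6 + 2)**2 = 8**2 = 64)
(g/8 + 7)*8 = (64/8 + 7)*8 = (64*(1/8) + 7)*8 = (8 + 7)*8 = 15*8 = 120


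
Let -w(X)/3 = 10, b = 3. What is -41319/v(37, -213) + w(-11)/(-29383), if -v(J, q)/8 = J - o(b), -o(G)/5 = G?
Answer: 1214088657/12223328 ≈ 99.326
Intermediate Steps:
w(X) = -30 (w(X) = -3*10 = -30)
o(G) = -5*G
v(J, q) = -120 - 8*J (v(J, q) = -8*(J - (-5)*3) = -8*(J - 1*(-15)) = -8*(J + 15) = -8*(15 + J) = -120 - 8*J)
-41319/v(37, -213) + w(-11)/(-29383) = -41319/(-120 - 8*37) - 30/(-29383) = -41319/(-120 - 296) - 30*(-1/29383) = -41319/(-416) + 30/29383 = -41319*(-1/416) + 30/29383 = 41319/416 + 30/29383 = 1214088657/12223328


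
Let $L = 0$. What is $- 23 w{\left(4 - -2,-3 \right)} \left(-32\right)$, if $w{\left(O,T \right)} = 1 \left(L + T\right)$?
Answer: $-2208$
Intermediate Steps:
$w{\left(O,T \right)} = T$ ($w{\left(O,T \right)} = 1 \left(0 + T\right) = 1 T = T$)
$- 23 w{\left(4 - -2,-3 \right)} \left(-32\right) = \left(-23\right) \left(-3\right) \left(-32\right) = 69 \left(-32\right) = -2208$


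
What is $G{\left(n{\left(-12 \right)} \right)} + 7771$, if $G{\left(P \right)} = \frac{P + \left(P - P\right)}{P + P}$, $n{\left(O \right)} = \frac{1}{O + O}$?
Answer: $\frac{15543}{2} \approx 7771.5$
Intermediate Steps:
$n{\left(O \right)} = \frac{1}{2 O}$
$G{\left(P \right)} = \frac{1}{2}$ ($G{\left(P \right)} = \frac{P + 0}{2 P} = P \frac{1}{2 P} = \frac{1}{2}$)
$G{\left(n{\left(-12 \right)} \right)} + 7771 = \frac{1}{2} + 7771 = \frac{15543}{2}$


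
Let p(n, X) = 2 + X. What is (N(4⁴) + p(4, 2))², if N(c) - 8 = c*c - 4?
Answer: 4296015936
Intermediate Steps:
N(c) = 4 + c² (N(c) = 8 + (c*c - 4) = 8 + (c² - 4) = 8 + (-4 + c²) = 4 + c²)
(N(4⁴) + p(4, 2))² = ((4 + (4⁴)²) + (2 + 2))² = ((4 + 256²) + 4)² = ((4 + 65536) + 4)² = (65540 + 4)² = 65544² = 4296015936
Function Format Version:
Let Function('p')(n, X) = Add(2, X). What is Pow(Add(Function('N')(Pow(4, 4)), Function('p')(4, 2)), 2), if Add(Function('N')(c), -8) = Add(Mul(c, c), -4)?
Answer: 4296015936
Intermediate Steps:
Function('N')(c) = Add(4, Pow(c, 2)) (Function('N')(c) = Add(8, Add(Mul(c, c), -4)) = Add(8, Add(Pow(c, 2), -4)) = Add(8, Add(-4, Pow(c, 2))) = Add(4, Pow(c, 2)))
Pow(Add(Function('N')(Pow(4, 4)), Function('p')(4, 2)), 2) = Pow(Add(Add(4, Pow(Pow(4, 4), 2)), Add(2, 2)), 2) = Pow(Add(Add(4, Pow(256, 2)), 4), 2) = Pow(Add(Add(4, 65536), 4), 2) = Pow(Add(65540, 4), 2) = Pow(65544, 2) = 4296015936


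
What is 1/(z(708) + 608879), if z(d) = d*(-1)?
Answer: 1/608171 ≈ 1.6443e-6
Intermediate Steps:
z(d) = -d
1/(z(708) + 608879) = 1/(-1*708 + 608879) = 1/(-708 + 608879) = 1/608171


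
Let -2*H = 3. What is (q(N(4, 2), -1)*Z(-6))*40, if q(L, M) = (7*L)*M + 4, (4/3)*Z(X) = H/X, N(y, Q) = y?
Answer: -180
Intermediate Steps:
H = -3/2 (H = -½*3 = -3/2 ≈ -1.5000)
Z(X) = -9/(8*X) (Z(X) = 3*(-3/(2*X))/4 = -9/(8*X))
q(L, M) = 4 + 7*L*M (q(L, M) = 7*L*M + 4 = 4 + 7*L*M)
(q(N(4, 2), -1)*Z(-6))*40 = ((4 + 7*4*(-1))*(-9/8/(-6)))*40 = ((4 - 28)*(-9/8*(-⅙)))*40 = -24*3/16*40 = -9/2*40 = -180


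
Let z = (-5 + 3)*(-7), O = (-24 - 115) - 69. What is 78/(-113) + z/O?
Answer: -8903/11752 ≈ -0.75757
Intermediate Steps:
O = -208 (O = -139 - 69 = -208)
z = 14 (z = -2*(-7) = 14)
78/(-113) + z/O = 78/(-113) + 14/(-208) = 78*(-1/113) + 14*(-1/208) = -78/113 - 7/104 = -8903/11752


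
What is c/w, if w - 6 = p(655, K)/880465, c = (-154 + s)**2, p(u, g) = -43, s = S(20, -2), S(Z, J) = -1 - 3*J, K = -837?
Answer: 19547203465/5282747 ≈ 3700.2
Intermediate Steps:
s = 5 (s = -1 - 3*(-2) = -1 + 6 = 5)
c = 22201 (c = (-154 + 5)**2 = (-149)**2 = 22201)
w = 5282747/880465 (w = 6 - 43/880465 = 5282747/880465 ≈ 6.0000)
c/w = 22201/(5282747/880465) = 22201*(880465/5282747) = 19547203465/5282747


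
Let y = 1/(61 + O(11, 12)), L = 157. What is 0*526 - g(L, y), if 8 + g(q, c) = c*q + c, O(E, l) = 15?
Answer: 225/38 ≈ 5.9211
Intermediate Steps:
y = 1/76 (y = 1/(61 + 15) = 1/76 ≈ 0.013158)
g(q, c) = -8 + c + c*q (g(q, c) = -8 + (c*q + c) = -8 + (c + c*q) = -8 + c + c*q)
0*526 - g(L, y) = 0*526 - (-8 + 1/76 + (1/76)*157) = 0 - (-8 + 1/76 + 157/76) = 0 - 1*(-225/38) = 0 + 225/38 = 225/38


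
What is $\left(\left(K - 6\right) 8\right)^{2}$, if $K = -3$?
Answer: $5184$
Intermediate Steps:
$\left(\left(K - 6\right) 8\right)^{2} = \left(\left(-3 - 6\right) 8\right)^{2} = \left(\left(-9\right) 8\right)^{2} = \left(-72\right)^{2} = 5184$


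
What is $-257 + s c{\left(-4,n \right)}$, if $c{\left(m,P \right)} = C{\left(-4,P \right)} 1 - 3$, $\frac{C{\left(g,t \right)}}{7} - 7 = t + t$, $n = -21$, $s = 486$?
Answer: $-120785$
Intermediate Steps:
$C{\left(g,t \right)} = 49 + 14 t$ ($C{\left(g,t \right)} = 49 + 7 \left(t + t\right) = 49 + 7 \cdot 2 t = 49 + 14 t$)
$c{\left(m,P \right)} = 46 + 14 P$ ($c{\left(m,P \right)} = \left(49 + 14 P\right) 1 - 3 = \left(49 + 14 P\right) - 3 = 46 + 14 P$)
$-257 + s c{\left(-4,n \right)} = -257 + 486 \left(46 + 14 \left(-21\right)\right) = -257 + 486 \left(46 - 294\right) = -257 + 486 \left(-248\right) = -257 - 120528 = -120785$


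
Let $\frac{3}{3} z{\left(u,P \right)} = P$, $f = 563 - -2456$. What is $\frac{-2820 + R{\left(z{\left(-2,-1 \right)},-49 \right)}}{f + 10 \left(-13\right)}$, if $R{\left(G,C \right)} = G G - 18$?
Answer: $- \frac{2837}{2889} \approx -0.982$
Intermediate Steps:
$f = 3019$ ($f = 563 + 2456 = 3019$)
$z{\left(u,P \right)} = P$
$R{\left(G,C \right)} = -18 + G^{2}$ ($R{\left(G,C \right)} = G^{2} - 18 = -18 + G^{2}$)
$\frac{-2820 + R{\left(z{\left(-2,-1 \right)},-49 \right)}}{f + 10 \left(-13\right)} = \frac{-2820 - \left(18 - \left(-1\right)^{2}\right)}{3019 + 10 \left(-13\right)} = \frac{-2820 + \left(-18 + 1\right)}{3019 - 130} = \frac{-2820 - 17}{2889} = \left(-2837\right) \frac{1}{2889} = - \frac{2837}{2889}$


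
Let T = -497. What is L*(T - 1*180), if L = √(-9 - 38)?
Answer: -677*I*√47 ≈ -4641.3*I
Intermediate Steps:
L = I*√47 (L = √(-47) = I*√47 ≈ 6.8557*I)
L*(T - 1*180) = (I*√47)*(-497 - 1*180) = (I*√47)*(-497 - 180) = (I*√47)*(-677) = -677*I*√47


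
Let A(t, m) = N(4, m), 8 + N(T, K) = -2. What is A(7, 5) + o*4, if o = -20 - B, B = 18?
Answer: -162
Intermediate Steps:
N(T, K) = -10 (N(T, K) = -8 - 2 = -10)
A(t, m) = -10
o = -38 (o = -20 - 1*18 = -20 - 18 = -38)
A(7, 5) + o*4 = -10 - 38*4 = -10 - 152 = -162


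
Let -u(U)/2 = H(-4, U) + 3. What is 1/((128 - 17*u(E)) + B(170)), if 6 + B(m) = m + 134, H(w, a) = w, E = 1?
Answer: 1/392 ≈ 0.0025510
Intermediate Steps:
u(U) = 2 (u(U) = -2*(-4 + 3) = -2*(-1) = 2)
B(m) = 128 + m (B(m) = -6 + (m + 134) = -6 + (134 + m) = 128 + m)
1/((128 - 17*u(E)) + B(170)) = 1/((128 - 17*2) + (128 + 170)) = 1/((128 - 34) + 298) = 1/(94 + 298) = 1/392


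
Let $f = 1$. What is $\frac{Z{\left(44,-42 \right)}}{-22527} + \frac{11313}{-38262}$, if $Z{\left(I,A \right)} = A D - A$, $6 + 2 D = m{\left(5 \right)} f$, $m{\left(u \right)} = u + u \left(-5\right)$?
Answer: $- \frac{30816223}{95769786} \approx -0.32177$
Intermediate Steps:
$m{\left(u \right)} = - 4 u$ ($m{\left(u \right)} = u - 5 u = - 4 u$)
$D = -13$ ($D = -3 + \frac{\left(-4\right) 5 \cdot 1}{2} = -3 + \frac{\left(-20\right) 1}{2} = -3 + \frac{1}{2} \left(-20\right) = -3 - 10 = -13$)
$Z{\left(I,A \right)} = - 14 A$ ($Z{\left(I,A \right)} = A \left(-13\right) - A = - 13 A - A = - 14 A$)
$\frac{Z{\left(44,-42 \right)}}{-22527} + \frac{11313}{-38262} = \frac{\left(-14\right) \left(-42\right)}{-22527} + \frac{11313}{-38262} = 588 \left(- \frac{1}{22527}\right) + 11313 \left(- \frac{1}{38262}\right) = - \frac{196}{7509} - \frac{3771}{12754} = - \frac{30816223}{95769786}$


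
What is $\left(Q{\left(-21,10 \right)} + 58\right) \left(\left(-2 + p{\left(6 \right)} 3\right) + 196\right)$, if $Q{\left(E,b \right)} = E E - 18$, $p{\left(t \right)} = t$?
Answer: $101972$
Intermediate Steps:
$Q{\left(E,b \right)} = -18 + E^{2}$ ($Q{\left(E,b \right)} = E^{2} - 18 = -18 + E^{2}$)
$\left(Q{\left(-21,10 \right)} + 58\right) \left(\left(-2 + p{\left(6 \right)} 3\right) + 196\right) = \left(\left(-18 + \left(-21\right)^{2}\right) + 58\right) \left(\left(-2 + 6 \cdot 3\right) + 196\right) = \left(\left(-18 + 441\right) + 58\right) \left(\left(-2 + 18\right) + 196\right) = \left(423 + 58\right) \left(16 + 196\right) = 481 \cdot 212 = 101972$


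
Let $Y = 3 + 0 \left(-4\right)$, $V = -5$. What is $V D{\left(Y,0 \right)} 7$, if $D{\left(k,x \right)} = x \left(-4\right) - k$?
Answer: $105$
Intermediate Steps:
$Y = 3$ ($Y = 3 + 0 = 3$)
$D{\left(k,x \right)} = - k - 4 x$ ($D{\left(k,x \right)} = - 4 x - k = - k - 4 x$)
$V D{\left(Y,0 \right)} 7 = - 5 \left(\left(-1\right) 3 - 0\right) 7 = - 5 \left(-3 + 0\right) 7 = \left(-5\right) \left(-3\right) 7 = 15 \cdot 7 = 105$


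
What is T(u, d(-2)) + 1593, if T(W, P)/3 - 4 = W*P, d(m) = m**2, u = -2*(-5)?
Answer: 1725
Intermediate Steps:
u = 10
T(W, P) = 12 + 3*P*W (T(W, P) = 12 + 3*(W*P) = 12 + 3*(P*W) = 12 + 3*P*W)
T(u, d(-2)) + 1593 = (12 + 3*(-2)**2*10) + 1593 = (12 + 3*4*10) + 1593 = (12 + 120) + 1593 = 132 + 1593 = 1725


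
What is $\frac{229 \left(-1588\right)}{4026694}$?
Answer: $- \frac{181826}{2013347} \approx -0.09031$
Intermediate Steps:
$\frac{229 \left(-1588\right)}{4026694} = \left(-363652\right) \frac{1}{4026694} = - \frac{181826}{2013347}$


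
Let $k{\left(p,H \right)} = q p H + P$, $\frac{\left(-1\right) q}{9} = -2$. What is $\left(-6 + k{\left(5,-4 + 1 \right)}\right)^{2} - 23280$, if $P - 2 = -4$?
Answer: $54004$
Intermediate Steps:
$P = -2$ ($P = 2 - 4 = -2$)
$q = 18$ ($q = \left(-9\right) \left(-2\right) = 18$)
$k{\left(p,H \right)} = -2 + 18 H p$ ($k{\left(p,H \right)} = 18 p H - 2 = 18 H p - 2 = -2 + 18 H p$)
$\left(-6 + k{\left(5,-4 + 1 \right)}\right)^{2} - 23280 = \left(-6 + \left(-2 + 18 \left(-4 + 1\right) 5\right)\right)^{2} - 23280 = \left(-6 + \left(-2 + 18 \left(-3\right) 5\right)\right)^{2} - 23280 = \left(-6 - 272\right)^{2} - 23280 = \left(-278\right)^{2} - 23280 = 77284 - 23280 = 54004$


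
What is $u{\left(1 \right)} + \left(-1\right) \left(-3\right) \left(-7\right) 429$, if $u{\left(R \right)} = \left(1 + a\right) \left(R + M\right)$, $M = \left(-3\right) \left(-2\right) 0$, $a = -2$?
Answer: $-9010$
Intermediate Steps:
$M = 0$ ($M = 6 \cdot 0 = 0$)
$u{\left(R \right)} = - R$ ($u{\left(R \right)} = \left(1 - 2\right) \left(R + 0\right) = - R$)
$u{\left(1 \right)} + \left(-1\right) \left(-3\right) \left(-7\right) 429 = \left(-1\right) 1 + \left(-1\right) \left(-3\right) \left(-7\right) 429 = -1 + 3 \left(-7\right) 429 = -1 - 9009 = -9010$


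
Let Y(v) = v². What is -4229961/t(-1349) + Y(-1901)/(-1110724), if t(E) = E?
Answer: 66104847665/21103756 ≈ 3132.4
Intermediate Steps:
-4229961/t(-1349) + Y(-1901)/(-1110724) = -4229961/(-1349) + (-1901)²/(-1110724) = -4229961*(-1/1349) + 3613801*(-1/1110724) = 4229961/1349 - 3613801/1110724 = 66104847665/21103756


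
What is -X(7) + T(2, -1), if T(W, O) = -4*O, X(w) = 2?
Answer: 2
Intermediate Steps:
-X(7) + T(2, -1) = -1*2 - 4*(-1) = -2 + 4 = 2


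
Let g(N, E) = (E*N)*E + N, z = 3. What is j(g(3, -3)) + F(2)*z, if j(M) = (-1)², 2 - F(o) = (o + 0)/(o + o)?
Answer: 11/2 ≈ 5.5000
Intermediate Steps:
F(o) = 3/2 (F(o) = 2 - (o + 0)/(o + o) = 2 - o/(2*o) = 2 - o*1/(2*o) = 2 - 1*½ = 2 - ½ = 3/2)
g(N, E) = N + N*E² (g(N, E) = N*E² + N = N + N*E²)
j(M) = 1
j(g(3, -3)) + F(2)*z = 1 + (3/2)*3 = 1 + 9/2 = 11/2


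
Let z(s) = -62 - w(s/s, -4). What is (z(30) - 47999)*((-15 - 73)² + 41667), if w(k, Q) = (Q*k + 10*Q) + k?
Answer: -2372617398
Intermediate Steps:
w(k, Q) = k + 10*Q + Q*k (w(k, Q) = (10*Q + Q*k) + k = k + 10*Q + Q*k)
z(s) = -19 (z(s) = -62 - (s/s + 10*(-4) - 4*s/s) = -62 - (1 - 40 - 4*1) = -62 - (1 - 40 - 4) = -62 - 1*(-43) = -62 + 43 = -19)
(z(30) - 47999)*((-15 - 73)² + 41667) = (-19 - 47999)*((-15 - 73)² + 41667) = -48018*((-88)² + 41667) = -48018*(7744 + 41667) = -48018*49411 = -2372617398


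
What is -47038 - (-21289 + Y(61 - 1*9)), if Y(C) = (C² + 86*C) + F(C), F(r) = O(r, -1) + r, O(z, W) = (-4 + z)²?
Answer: -35281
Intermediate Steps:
F(r) = r + (-4 + r)² (F(r) = (-4 + r)² + r = r + (-4 + r)²)
Y(C) = C² + (-4 + C)² + 87*C (Y(C) = (C² + 86*C) + (C + (-4 + C)²) = C² + (-4 + C)² + 87*C)
-47038 - (-21289 + Y(61 - 1*9)) = -47038 - (-21289 + (16 + 2*(61 - 1*9)² + 79*(61 - 1*9))) = -47038 - (-21289 + (16 + 2*(61 - 9)² + 79*(61 - 9))) = -47038 - (-21289 + (16 + 2*52² + 79*52)) = -47038 - (-21289 + (16 + 2*2704 + 4108)) = -47038 - (-21289 + (16 + 5408 + 4108)) = -47038 - (-21289 + 9532) = -47038 - 1*(-11757) = -47038 + 11757 = -35281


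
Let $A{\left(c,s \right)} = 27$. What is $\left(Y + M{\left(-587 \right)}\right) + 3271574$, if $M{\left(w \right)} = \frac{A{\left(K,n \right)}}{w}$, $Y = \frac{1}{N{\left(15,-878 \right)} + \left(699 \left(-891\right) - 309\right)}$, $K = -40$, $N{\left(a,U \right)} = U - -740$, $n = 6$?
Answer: $\frac{1196909492513629}{365851272} \approx 3.2716 \cdot 10^{6}$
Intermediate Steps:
$N{\left(a,U \right)} = 740 + U$ ($N{\left(a,U \right)} = U + 740 = 740 + U$)
$Y = - \frac{1}{623256}$ ($Y = \frac{1}{\left(740 - 878\right) + \left(699 \left(-891\right) - 309\right)} = \frac{1}{-138 - 623118} = \frac{1}{-623256} = - \frac{1}{623256} \approx -1.6045 \cdot 10^{-6}$)
$M{\left(w \right)} = \frac{27}{w}$
$\left(Y + M{\left(-587 \right)}\right) + 3271574 = \left(- \frac{1}{623256} + \frac{27}{-587}\right) + 3271574 = \left(- \frac{1}{623256} + 27 \left(- \frac{1}{587}\right)\right) + 3271574 = \left(- \frac{1}{623256} - \frac{27}{587}\right) + 3271574 = - \frac{16828499}{365851272} + 3271574 = \frac{1196909492513629}{365851272}$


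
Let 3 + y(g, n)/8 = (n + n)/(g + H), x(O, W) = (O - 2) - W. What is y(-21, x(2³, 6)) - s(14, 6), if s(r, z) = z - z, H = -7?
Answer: -24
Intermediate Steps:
x(O, W) = -2 + O - W (x(O, W) = (-2 + O) - W = -2 + O - W)
s(r, z) = 0
y(g, n) = -24 + 16*n/(-7 + g) (y(g, n) = -24 + 8*((n + n)/(g - 7)) = -24 + 8*((2*n)/(-7 + g)) = -24 + 8*(2*n/(-7 + g)) = -24 + 16*n/(-7 + g))
y(-21, x(2³, 6)) - s(14, 6) = 8*(21 - 3*(-21) + 2*(-2 + 2³ - 1*6))/(-7 - 21) - 1*0 = 8*(21 + 63 + 2*(-2 + 8 - 6))/(-28) + 0 = 8*(-1/28)*(21 + 63 + 2*0) + 0 = 8*(-1/28)*(21 + 63 + 0) + 0 = 8*(-1/28)*84 + 0 = -24 + 0 = -24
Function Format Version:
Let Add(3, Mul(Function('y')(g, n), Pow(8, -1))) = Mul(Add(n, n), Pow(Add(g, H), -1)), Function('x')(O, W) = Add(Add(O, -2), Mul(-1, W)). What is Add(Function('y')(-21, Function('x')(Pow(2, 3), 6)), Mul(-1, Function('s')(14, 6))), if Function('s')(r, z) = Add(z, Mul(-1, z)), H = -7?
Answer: -24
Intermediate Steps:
Function('x')(O, W) = Add(-2, O, Mul(-1, W)) (Function('x')(O, W) = Add(Add(-2, O), Mul(-1, W)) = Add(-2, O, Mul(-1, W)))
Function('s')(r, z) = 0
Function('y')(g, n) = Add(-24, Mul(16, n, Pow(Add(-7, g), -1))) (Function('y')(g, n) = Add(-24, Mul(8, Mul(Add(n, n), Pow(Add(g, -7), -1)))) = Add(-24, Mul(8, Mul(Mul(2, n), Pow(Add(-7, g), -1)))) = Add(-24, Mul(8, Mul(2, n, Pow(Add(-7, g), -1)))) = Add(-24, Mul(16, n, Pow(Add(-7, g), -1))))
Add(Function('y')(-21, Function('x')(Pow(2, 3), 6)), Mul(-1, Function('s')(14, 6))) = Add(Mul(8, Pow(Add(-7, -21), -1), Add(21, Mul(-3, -21), Mul(2, Add(-2, Pow(2, 3), Mul(-1, 6))))), Mul(-1, 0)) = Add(Mul(8, Pow(-28, -1), Add(21, 63, Mul(2, Add(-2, 8, -6)))), 0) = Add(Mul(8, Rational(-1, 28), Add(21, 63, Mul(2, 0))), 0) = Add(Mul(8, Rational(-1, 28), Add(21, 63, 0)), 0) = Add(Mul(8, Rational(-1, 28), 84), 0) = Add(-24, 0) = -24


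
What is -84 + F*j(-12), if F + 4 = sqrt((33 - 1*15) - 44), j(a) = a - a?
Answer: -84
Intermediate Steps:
j(a) = 0
F = -4 + I*sqrt(26) (F = -4 + sqrt((33 - 1*15) - 44) = -4 + sqrt((33 - 15) - 44) = -4 + sqrt(18 - 44) = -4 + sqrt(-26) = -4 + I*sqrt(26) ≈ -4.0 + 5.099*I)
-84 + F*j(-12) = -84 + (-4 + I*sqrt(26))*0 = -84 + 0 = -84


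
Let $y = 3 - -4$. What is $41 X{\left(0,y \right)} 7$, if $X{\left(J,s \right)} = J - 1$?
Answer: $-287$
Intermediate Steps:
$y = 7$ ($y = 3 + 4 = 7$)
$X{\left(J,s \right)} = -1 + J$
$41 X{\left(0,y \right)} 7 = 41 \left(-1 + 0\right) 7 = 41 \left(-1\right) 7 = \left(-41\right) 7 = -287$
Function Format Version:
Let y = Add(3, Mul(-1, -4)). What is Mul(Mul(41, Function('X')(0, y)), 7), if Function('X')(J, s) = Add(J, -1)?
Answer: -287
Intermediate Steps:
y = 7 (y = Add(3, 4) = 7)
Function('X')(J, s) = Add(-1, J)
Mul(Mul(41, Function('X')(0, y)), 7) = Mul(Mul(41, Add(-1, 0)), 7) = Mul(Mul(41, -1), 7) = Mul(-41, 7) = -287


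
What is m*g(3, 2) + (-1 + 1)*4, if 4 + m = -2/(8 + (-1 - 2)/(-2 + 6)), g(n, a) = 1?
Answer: -124/29 ≈ -4.2759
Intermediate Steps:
m = -124/29 (m = -4 - 2/(8 + (-1 - 2)/(-2 + 6)) = -4 - 2/(8 - 3/4) = -4 - 2/29/4 = -4 - 2*4/29 = -4 - 8/29 = -124/29 ≈ -4.2759)
m*g(3, 2) + (-1 + 1)*4 = -124/29*1 + (-1 + 1)*4 = -124/29 + 0*4 = -124/29 + 0 = -124/29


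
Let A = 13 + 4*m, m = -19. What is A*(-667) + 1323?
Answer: 43344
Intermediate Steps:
A = -63 (A = 13 + 4*(-19) = 13 - 76 = -63)
A*(-667) + 1323 = -63*(-667) + 1323 = 42021 + 1323 = 43344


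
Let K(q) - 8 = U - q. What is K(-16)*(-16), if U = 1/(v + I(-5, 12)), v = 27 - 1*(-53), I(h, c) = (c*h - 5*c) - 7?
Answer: -18032/47 ≈ -383.66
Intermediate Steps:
I(h, c) = -7 - 5*c + c*h (I(h, c) = (-5*c + c*h) - 7 = -7 - 5*c + c*h)
v = 80 (v = 27 + 53 = 80)
U = -1/47 (U = 1/(80 + (-7 - 5*12 + 12*(-5))) = 1/(80 + (-7 - 60 - 60)) = 1/(80 - 127) = 1/(-47) = -1/47 ≈ -0.021277)
K(q) = 375/47 - q (K(q) = 8 + (-1/47 - q) = 375/47 - q)
K(-16)*(-16) = (375/47 - 1*(-16))*(-16) = (375/47 + 16)*(-16) = (1127/47)*(-16) = -18032/47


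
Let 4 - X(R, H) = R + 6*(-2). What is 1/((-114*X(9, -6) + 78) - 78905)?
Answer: -1/79625 ≈ -1.2559e-5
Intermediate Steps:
X(R, H) = 16 - R (X(R, H) = 4 - (R + 6*(-2)) = 4 - (R - 12) = 4 - (-12 + R) = 4 + (12 - R) = 16 - R)
1/((-114*X(9, -6) + 78) - 78905) = 1/((-114*(16 - 1*9) + 78) - 78905) = 1/((-114*(16 - 9) + 78) - 78905) = 1/((-114*7 + 78) - 78905) = 1/((-798 + 78) - 78905) = 1/(-720 - 78905) = 1/(-79625) = -1/79625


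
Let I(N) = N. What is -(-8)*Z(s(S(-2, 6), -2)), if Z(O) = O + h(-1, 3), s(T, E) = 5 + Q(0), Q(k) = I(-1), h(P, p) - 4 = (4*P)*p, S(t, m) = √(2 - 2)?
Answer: -32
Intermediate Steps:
S(t, m) = 0 (S(t, m) = √0 = 0)
h(P, p) = 4 + 4*P*p (h(P, p) = 4 + (4*P)*p = 4 + 4*P*p)
Q(k) = -1
s(T, E) = 4 (s(T, E) = 5 - 1 = 4)
Z(O) = -8 + O (Z(O) = O + (4 + 4*(-1)*3) = O + (4 - 12) = O - 8 = -8 + O)
-(-8)*Z(s(S(-2, 6), -2)) = -(-8)*(-8 + 4) = -(-8)*(-4) = -1*32 = -32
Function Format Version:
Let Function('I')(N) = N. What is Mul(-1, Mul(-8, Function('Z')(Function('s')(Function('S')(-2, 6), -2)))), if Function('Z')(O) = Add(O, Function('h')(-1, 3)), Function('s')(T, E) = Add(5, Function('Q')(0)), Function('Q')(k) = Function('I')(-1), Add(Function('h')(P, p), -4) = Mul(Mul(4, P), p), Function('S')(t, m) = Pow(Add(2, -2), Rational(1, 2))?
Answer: -32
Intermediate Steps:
Function('S')(t, m) = 0 (Function('S')(t, m) = Pow(0, Rational(1, 2)) = 0)
Function('h')(P, p) = Add(4, Mul(4, P, p)) (Function('h')(P, p) = Add(4, Mul(Mul(4, P), p)) = Add(4, Mul(4, P, p)))
Function('Q')(k) = -1
Function('s')(T, E) = 4 (Function('s')(T, E) = Add(5, -1) = 4)
Function('Z')(O) = Add(-8, O) (Function('Z')(O) = Add(O, Add(4, Mul(4, -1, 3))) = Add(O, Add(4, -12)) = Add(O, -8) = Add(-8, O))
Mul(-1, Mul(-8, Function('Z')(Function('s')(Function('S')(-2, 6), -2)))) = Mul(-1, Mul(-8, Add(-8, 4))) = Mul(-1, Mul(-8, -4)) = Mul(-1, 32) = -32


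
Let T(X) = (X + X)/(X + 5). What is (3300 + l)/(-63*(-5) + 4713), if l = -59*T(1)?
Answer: 9841/15084 ≈ 0.65241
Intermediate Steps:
T(X) = 2*X/(5 + X) (T(X) = (2*X)/(5 + X) = 2*X/(5 + X))
l = -59/3 (l = -118/(5 + 1) = -118/6 = -59*⅓ = -59/3 ≈ -19.667)
(3300 + l)/(-63*(-5) + 4713) = (3300 - 59/3)/(-63*(-5) + 4713) = 9841/(3*(315 + 4713)) = (9841/3)/5028 = (9841/3)*(1/5028) = 9841/15084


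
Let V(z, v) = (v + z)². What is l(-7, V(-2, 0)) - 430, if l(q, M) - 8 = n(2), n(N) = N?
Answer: -420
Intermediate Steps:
l(q, M) = 10 (l(q, M) = 8 + 2 = 10)
l(-7, V(-2, 0)) - 430 = 10 - 430 = -420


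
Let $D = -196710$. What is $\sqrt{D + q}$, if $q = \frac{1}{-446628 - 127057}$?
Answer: $\frac{i \sqrt{64740109208923435}}{573685} \approx 443.52 i$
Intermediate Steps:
$q = - \frac{1}{573685}$ ($q = \frac{1}{-573685} = - \frac{1}{573685} \approx -1.7431 \cdot 10^{-6}$)
$\sqrt{D + q} = \sqrt{-196710 - \frac{1}{573685}} = \sqrt{- \frac{112849576351}{573685}} = \frac{i \sqrt{64740109208923435}}{573685}$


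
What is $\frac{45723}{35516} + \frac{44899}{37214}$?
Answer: $\frac{1648084303}{660846212} \approx 2.4939$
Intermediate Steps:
$\frac{45723}{35516} + \frac{44899}{37214} = \frac{1648084303}{660846212}$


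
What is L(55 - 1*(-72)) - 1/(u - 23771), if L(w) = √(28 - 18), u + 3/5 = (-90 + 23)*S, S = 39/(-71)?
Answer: 355/8425853 + √10 ≈ 3.1623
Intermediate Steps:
S = -39/71 (S = 39*(-1/71) = -39/71 ≈ -0.54930)
u = 12852/355 (u = -⅗ + (-90 + 23)*(-39/71) = -⅗ - 67*(-39/71) = -⅗ + 2613/71 = 12852/355 ≈ 36.203)
L(w) = √10
L(55 - 1*(-72)) - 1/(u - 23771) = √10 - 1/(12852/355 - 23771) = √10 - 1/(-8425853/355) = √10 - 1*(-355/8425853) = √10 + 355/8425853 = 355/8425853 + √10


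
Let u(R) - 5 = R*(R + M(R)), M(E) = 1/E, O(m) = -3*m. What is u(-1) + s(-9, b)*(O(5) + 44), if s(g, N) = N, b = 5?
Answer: 152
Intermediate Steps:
u(R) = 5 + R*(R + 1/R)
u(-1) + s(-9, b)*(O(5) + 44) = (6 + (-1)²) + 5*(-3*5 + 44) = (6 + 1) + 5*(-15 + 44) = 7 + 5*29 = 7 + 145 = 152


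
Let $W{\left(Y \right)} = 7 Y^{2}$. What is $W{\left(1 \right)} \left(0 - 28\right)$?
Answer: $-196$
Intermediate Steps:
$W{\left(1 \right)} \left(0 - 28\right) = 7 \cdot 1^{2} \left(0 - 28\right) = 7 \cdot 1 \left(-28\right) = 7 \left(-28\right) = -196$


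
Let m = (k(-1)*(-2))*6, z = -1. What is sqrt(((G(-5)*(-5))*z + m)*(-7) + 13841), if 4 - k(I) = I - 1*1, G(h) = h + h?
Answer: sqrt(14695) ≈ 121.22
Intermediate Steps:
G(h) = 2*h
k(I) = 5 - I (k(I) = 4 - (I - 1*1) = 4 - (I - 1) = 4 - (-1 + I) = 4 + (1 - I) = 5 - I)
m = -72 (m = ((5 - 1*(-1))*(-2))*6 = ((5 + 1)*(-2))*6 = (6*(-2))*6 = -12*6 = -72)
sqrt(((G(-5)*(-5))*z + m)*(-7) + 13841) = sqrt((((2*(-5))*(-5))*(-1) - 72)*(-7) + 13841) = sqrt((-10*(-5)*(-1) - 72)*(-7) + 13841) = sqrt((50*(-1) - 72)*(-7) + 13841) = sqrt((-50 - 72)*(-7) + 13841) = sqrt(-122*(-7) + 13841) = sqrt(854 + 13841) = sqrt(14695)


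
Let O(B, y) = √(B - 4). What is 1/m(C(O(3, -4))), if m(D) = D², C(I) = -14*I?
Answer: -1/196 ≈ -0.0051020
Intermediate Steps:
O(B, y) = √(-4 + B)
1/m(C(O(3, -4))) = 1/((-14*√(-4 + 3))²) = 1/((-14*I)²) = 1/(-196) = -1/196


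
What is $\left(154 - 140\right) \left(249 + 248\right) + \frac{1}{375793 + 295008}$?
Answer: $\frac{4667433359}{670801} \approx 6958.0$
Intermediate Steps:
$\left(154 - 140\right) \left(249 + 248\right) + \frac{1}{375793 + 295008} = 14 \cdot 497 + \frac{1}{670801} = 6958 + \frac{1}{670801} = \frac{4667433359}{670801}$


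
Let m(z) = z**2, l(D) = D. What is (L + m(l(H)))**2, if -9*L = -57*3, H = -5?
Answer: 1936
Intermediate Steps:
L = 19 (L = -(-19)*3/3 = -1/9*(-171) = 19)
(L + m(l(H)))**2 = (19 + (-5)**2)**2 = (19 + 25)**2 = 44**2 = 1936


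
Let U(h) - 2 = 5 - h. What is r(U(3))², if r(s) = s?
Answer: 16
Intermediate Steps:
U(h) = 7 - h (U(h) = 2 + (5 - h) = 7 - h)
r(U(3))² = (7 - 1*3)² = (7 - 3)² = 4² = 16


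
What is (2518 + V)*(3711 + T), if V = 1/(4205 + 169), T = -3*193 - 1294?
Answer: 10121620627/2187 ≈ 4.6281e+6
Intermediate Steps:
T = -1873 (T = -579 - 1294 = -1873)
V = 1/4374 ≈ 0.00022862
(2518 + V)*(3711 + T) = (2518 + 1/4374)*(3711 - 1873) = (11013733/4374)*1838 = 10121620627/2187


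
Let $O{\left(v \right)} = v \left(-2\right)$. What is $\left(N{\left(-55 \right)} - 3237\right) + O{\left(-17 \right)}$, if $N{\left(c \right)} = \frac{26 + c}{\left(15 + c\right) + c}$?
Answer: $- \frac{304256}{95} \approx -3202.7$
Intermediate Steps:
$O{\left(v \right)} = - 2 v$
$N{\left(c \right)} = \frac{26 + c}{15 + 2 c}$
$\left(N{\left(-55 \right)} - 3237\right) + O{\left(-17 \right)} = \left(\frac{26 - 55}{15 + 2 \left(-55\right)} - 3237\right) - -34 = \left(\frac{1}{15 - 110} \left(-29\right) - 3237\right) + 34 = \left(\frac{1}{-95} \left(-29\right) - 3237\right) + 34 = \left(\left(- \frac{1}{95}\right) \left(-29\right) - 3237\right) + 34 = \left(\frac{29}{95} - 3237\right) + 34 = - \frac{307486}{95} + 34 = - \frac{304256}{95}$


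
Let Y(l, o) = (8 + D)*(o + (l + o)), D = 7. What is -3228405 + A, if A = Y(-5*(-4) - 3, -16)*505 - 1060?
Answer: -3343090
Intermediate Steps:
Y(l, o) = 15*l + 30*o (Y(l, o) = (8 + 7)*(o + (l + o)) = 15*(l + 2*o) = 15*l + 30*o)
A = -114685 (A = (15*(-5*(-4) - 3) + 30*(-16))*505 - 1060 = (15*(20 - 3) - 480)*505 - 1060 = (15*17 - 480)*505 - 1060 = (255 - 480)*505 - 1060 = -225*505 - 1060 = -113625 - 1060 = -114685)
-3228405 + A = -3228405 - 114685 = -3343090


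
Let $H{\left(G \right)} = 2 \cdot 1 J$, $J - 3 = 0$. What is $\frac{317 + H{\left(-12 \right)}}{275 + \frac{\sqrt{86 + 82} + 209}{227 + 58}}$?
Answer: $\frac{53191545}{45407683} - \frac{5415 \sqrt{42}}{181630732} \approx 1.1712$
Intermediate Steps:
$J = 3$ ($J = 3 + 0 = 3$)
$H{\left(G \right)} = 6$ ($H{\left(G \right)} = 2 \cdot 1 \cdot 3 = 2 \cdot 3 = 6$)
$\frac{317 + H{\left(-12 \right)}}{275 + \frac{\sqrt{86 + 82} + 209}{227 + 58}} = \frac{317 + 6}{275 + \frac{\sqrt{86 + 82} + 209}{227 + 58}} = \frac{323}{275 + \frac{\sqrt{168} + 209}{285}} = \frac{323}{275 + \left(2 \sqrt{42} + 209\right) \frac{1}{285}} = \frac{323}{275 + \left(209 + 2 \sqrt{42}\right) \frac{1}{285}} = \frac{323}{275 + \left(\frac{11}{15} + \frac{2 \sqrt{42}}{285}\right)} = \frac{323}{\frac{4136}{15} + \frac{2 \sqrt{42}}{285}}$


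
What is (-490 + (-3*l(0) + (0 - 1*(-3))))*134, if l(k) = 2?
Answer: -66062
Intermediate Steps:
(-490 + (-3*l(0) + (0 - 1*(-3))))*134 = (-490 + (-3*2 + (0 - 1*(-3))))*134 = (-490 + (-6 + (0 + 3)))*134 = (-490 + (-6 + 3))*134 = (-490 - 3)*134 = -493*134 = -66062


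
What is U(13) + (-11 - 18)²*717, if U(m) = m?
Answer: 603010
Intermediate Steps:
U(13) + (-11 - 18)²*717 = 13 + (-11 - 18)²*717 = 13 + (-29)²*717 = 13 + 841*717 = 13 + 602997 = 603010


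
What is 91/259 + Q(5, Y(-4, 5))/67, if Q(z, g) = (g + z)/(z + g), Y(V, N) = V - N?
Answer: 908/2479 ≈ 0.36628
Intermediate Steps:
Q(z, g) = 1 (Q(z, g) = (g + z)/(g + z) = 1)
91/259 + Q(5, Y(-4, 5))/67 = 91/259 + 1/67 = 91*(1/259) + 1*(1/67) = 13/37 + 1/67 = 908/2479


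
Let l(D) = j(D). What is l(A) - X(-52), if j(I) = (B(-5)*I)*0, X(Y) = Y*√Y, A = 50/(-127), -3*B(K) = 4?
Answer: 104*I*√13 ≈ 374.98*I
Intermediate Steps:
B(K) = -4/3 (B(K) = -⅓*4 = -4/3)
A = -50/127 (A = 50*(-1/127) = -50/127 ≈ -0.39370)
X(Y) = Y^(3/2)
j(I) = 0 (j(I) = -4*I/3*0 = 0)
l(D) = 0
l(A) - X(-52) = 0 - (-52)^(3/2) = 0 - (-104)*I*√13 = 0 + 104*I*√13 = 104*I*√13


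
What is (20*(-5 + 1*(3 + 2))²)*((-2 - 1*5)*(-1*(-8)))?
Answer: 0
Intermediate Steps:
(20*(-5 + 1*(3 + 2))²)*((-2 - 1*5)*(-1*(-8))) = (20*(-5 + 1*5)²)*((-2 - 5)*8) = (20*(-5 + 5)²)*(-7*8) = (20*0²)*(-56) = (20*0)*(-56) = 0*(-56) = 0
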